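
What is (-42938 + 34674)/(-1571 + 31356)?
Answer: -8264/29785 ≈ -0.27746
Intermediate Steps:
(-42938 + 34674)/(-1571 + 31356) = -8264/29785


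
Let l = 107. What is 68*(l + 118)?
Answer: 15300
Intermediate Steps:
68*(l + 118) = 68*(107 + 118) = 68*225 = 15300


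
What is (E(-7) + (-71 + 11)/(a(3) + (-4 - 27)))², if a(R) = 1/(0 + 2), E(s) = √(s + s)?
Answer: -37694/3721 + 240*I*√14/61 ≈ -10.13 + 14.721*I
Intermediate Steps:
E(s) = √2*√s (E(s) = √(2*s) = √2*√s)
a(R) = ½ (a(R) = 1/2 = ½)
(E(-7) + (-71 + 11)/(a(3) + (-4 - 27)))² = (√2*√(-7) + (-71 + 11)/(½ + (-4 - 27)))² = (√2*(I*√7) - 60/(½ - 31))² = (I*√14 - 60/(-61/2))² = (I*√14 - 60*(-2/61))² = (I*√14 + 120/61)² = (120/61 + I*√14)²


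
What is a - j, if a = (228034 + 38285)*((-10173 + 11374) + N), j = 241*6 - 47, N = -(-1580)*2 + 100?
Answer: 1188047660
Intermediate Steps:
N = 3260 (N = -79*(-40) + 100 = 3160 + 100 = 3260)
j = 1399 (j = 1446 - 47 = 1399)
a = 1188049059 (a = (228034 + 38285)*((-10173 + 11374) + 3260) = 266319*(1201 + 3260) = 266319*4461 = 1188049059)
a - j = 1188049059 - 1*1399 = 1188049059 - 1399 = 1188047660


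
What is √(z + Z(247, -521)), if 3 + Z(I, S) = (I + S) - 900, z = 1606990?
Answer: √1605813 ≈ 1267.2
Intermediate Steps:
Z(I, S) = -903 + I + S (Z(I, S) = -3 + ((I + S) - 900) = -3 + (-900 + I + S) = -903 + I + S)
√(z + Z(247, -521)) = √(1606990 + (-903 + 247 - 521)) = √(1606990 - 1177) = √1605813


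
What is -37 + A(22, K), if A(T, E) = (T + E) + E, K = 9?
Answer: 3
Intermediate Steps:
A(T, E) = T + 2*E (A(T, E) = (E + T) + E = T + 2*E)
-37 + A(22, K) = -37 + (22 + 2*9) = -37 + (22 + 18) = -37 + 40 = 3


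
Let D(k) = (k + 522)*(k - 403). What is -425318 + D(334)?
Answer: -484382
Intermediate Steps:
D(k) = (-403 + k)*(522 + k) (D(k) = (522 + k)*(-403 + k) = (-403 + k)*(522 + k))
-425318 + D(334) = -425318 + (-210366 + 334² + 119*334) = -425318 + (-210366 + 111556 + 39746) = -425318 - 59064 = -484382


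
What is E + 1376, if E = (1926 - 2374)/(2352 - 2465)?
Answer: 155936/113 ≈ 1380.0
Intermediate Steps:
E = 448/113 (E = -448/(-113) = -448*(-1/113) = 448/113 ≈ 3.9646)
E + 1376 = 448/113 + 1376 = 155936/113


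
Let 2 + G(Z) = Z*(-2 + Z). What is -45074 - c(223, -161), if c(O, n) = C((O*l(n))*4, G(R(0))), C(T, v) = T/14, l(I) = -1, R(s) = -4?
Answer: -315072/7 ≈ -45010.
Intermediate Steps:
G(Z) = -2 + Z*(-2 + Z)
C(T, v) = T/14 (C(T, v) = T*(1/14) = T/14)
c(O, n) = -2*O/7 (c(O, n) = ((O*(-1))*4)/14 = (-O*4)/14 = (-4*O)/14 = -2*O/7)
-45074 - c(223, -161) = -45074 - (-2)*223/7 = -45074 - 1*(-446/7) = -45074 + 446/7 = -315072/7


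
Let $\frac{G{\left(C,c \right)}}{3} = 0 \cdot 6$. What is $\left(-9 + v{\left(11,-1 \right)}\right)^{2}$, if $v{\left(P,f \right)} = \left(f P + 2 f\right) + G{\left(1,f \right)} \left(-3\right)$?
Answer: $484$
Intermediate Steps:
$G{\left(C,c \right)} = 0$ ($G{\left(C,c \right)} = 3 \cdot 0 \cdot 6 = 3 \cdot 0 = 0$)
$v{\left(P,f \right)} = 2 f + P f$ ($v{\left(P,f \right)} = \left(f P + 2 f\right) + 0 \left(-3\right) = \left(P f + 2 f\right) + 0 = \left(2 f + P f\right) + 0 = 2 f + P f$)
$\left(-9 + v{\left(11,-1 \right)}\right)^{2} = \left(-9 - \left(2 + 11\right)\right)^{2} = \left(-9 - 13\right)^{2} = \left(-22\right)^{2} = 484$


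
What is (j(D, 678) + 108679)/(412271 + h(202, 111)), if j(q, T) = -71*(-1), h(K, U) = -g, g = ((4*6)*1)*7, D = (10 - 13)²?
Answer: 108750/412103 ≈ 0.26389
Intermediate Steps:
D = 9 (D = (-3)² = 9)
g = 168 (g = (24*1)*7 = 24*7 = 168)
h(K, U) = -168 (h(K, U) = -1*168 = -168)
j(q, T) = 71
(j(D, 678) + 108679)/(412271 + h(202, 111)) = (71 + 108679)/(412271 - 168) = 108750/412103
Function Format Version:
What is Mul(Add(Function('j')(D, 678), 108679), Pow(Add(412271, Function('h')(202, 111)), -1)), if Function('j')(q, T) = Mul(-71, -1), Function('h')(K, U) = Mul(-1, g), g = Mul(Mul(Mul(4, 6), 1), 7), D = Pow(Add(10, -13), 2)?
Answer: Rational(108750, 412103) ≈ 0.26389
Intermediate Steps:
D = 9 (D = Pow(-3, 2) = 9)
g = 168 (g = Mul(Mul(24, 1), 7) = Mul(24, 7) = 168)
Function('h')(K, U) = -168 (Function('h')(K, U) = Mul(-1, 168) = -168)
Function('j')(q, T) = 71
Mul(Add(Function('j')(D, 678), 108679), Pow(Add(412271, Function('h')(202, 111)), -1)) = Mul(Add(71, 108679), Pow(Add(412271, -168), -1)) = Mul(108750, Pow(412103, -1)) = Mul(108750, Rational(1, 412103)) = Rational(108750, 412103)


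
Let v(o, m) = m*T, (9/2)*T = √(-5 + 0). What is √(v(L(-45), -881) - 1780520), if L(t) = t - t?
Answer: √(-16024680 - 1762*I*√5)/3 ≈ 0.16404 - 1334.4*I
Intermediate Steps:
T = 2*I*√5/9 (T = 2*√(-5 + 0)/9 = 2*√(-5)/9 = 2*(I*√5)/9 = 2*I*√5/9 ≈ 0.4969*I)
L(t) = 0
v(o, m) = 2*I*m*√5/9 (v(o, m) = m*(2*I*√5/9) = 2*I*m*√5/9)
√(v(L(-45), -881) - 1780520) = √((2/9)*I*(-881)*√5 - 1780520) = √(-1762*I*√5/9 - 1780520) = √(-1780520 - 1762*I*√5/9)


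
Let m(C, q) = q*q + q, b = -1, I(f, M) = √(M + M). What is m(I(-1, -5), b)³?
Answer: 0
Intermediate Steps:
I(f, M) = √2*√M (I(f, M) = √(2*M) = √2*√M)
m(C, q) = q + q² (m(C, q) = q² + q = q + q²)
m(I(-1, -5), b)³ = (-(1 - 1))³ = (-1*0)³ = 0³ = 0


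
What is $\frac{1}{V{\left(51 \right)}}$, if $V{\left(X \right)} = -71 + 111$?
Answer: $\frac{1}{40} \approx 0.025$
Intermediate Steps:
$V{\left(X \right)} = 40$
$\frac{1}{V{\left(51 \right)}} = \frac{1}{40}$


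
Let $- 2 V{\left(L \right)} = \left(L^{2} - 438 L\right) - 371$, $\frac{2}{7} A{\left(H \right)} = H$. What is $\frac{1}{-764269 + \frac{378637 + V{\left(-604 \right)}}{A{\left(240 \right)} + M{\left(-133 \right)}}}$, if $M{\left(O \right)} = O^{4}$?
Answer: $- \frac{625803122}{478281926119541} \approx -1.3084 \cdot 10^{-6}$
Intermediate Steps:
$A{\left(H \right)} = \frac{7 H}{2}$
$V{\left(L \right)} = \frac{371}{2} + 219 L - \frac{L^{2}}{2}$ ($V{\left(L \right)} = - \frac{\left(L^{2} - 438 L\right) - 371}{2} = - \frac{-371 + L^{2} - 438 L}{2} = \frac{371}{2} + 219 L - \frac{L^{2}}{2}$)
$\frac{1}{-764269 + \frac{378637 + V{\left(-604 \right)}}{A{\left(240 \right)} + M{\left(-133 \right)}}} = \frac{1}{-764269 + \frac{378637 + \left(\frac{371}{2} + 219 \left(-604\right) - \frac{\left(-604\right)^{2}}{2}\right)}{\frac{7}{2} \cdot 240 + \left(-133\right)^{4}}} = \frac{1}{-764269 + \frac{378637 - \frac{628997}{2}}{840 + 312900721}} = \frac{1}{-764269 + \frac{378637 - \frac{628997}{2}}{312901561}} = \frac{1}{-764269 + \left(378637 - \frac{628997}{2}\right) \frac{1}{312901561}} = \frac{1}{-764269 + \frac{128277}{2} \cdot \frac{1}{312901561}} = \frac{1}{-764269 + \frac{128277}{625803122}} = \frac{1}{- \frac{478281926119541}{625803122}} = - \frac{625803122}{478281926119541}$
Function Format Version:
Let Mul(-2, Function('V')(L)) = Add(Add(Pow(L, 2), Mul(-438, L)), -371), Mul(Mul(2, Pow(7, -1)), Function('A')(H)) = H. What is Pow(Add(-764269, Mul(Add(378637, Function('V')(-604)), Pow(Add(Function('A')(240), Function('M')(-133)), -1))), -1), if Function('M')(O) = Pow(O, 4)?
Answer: Rational(-625803122, 478281926119541) ≈ -1.3084e-6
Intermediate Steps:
Function('A')(H) = Mul(Rational(7, 2), H)
Function('V')(L) = Add(Rational(371, 2), Mul(219, L), Mul(Rational(-1, 2), Pow(L, 2))) (Function('V')(L) = Mul(Rational(-1, 2), Add(Add(Pow(L, 2), Mul(-438, L)), -371)) = Mul(Rational(-1, 2), Add(-371, Pow(L, 2), Mul(-438, L))) = Add(Rational(371, 2), Mul(219, L), Mul(Rational(-1, 2), Pow(L, 2))))
Pow(Add(-764269, Mul(Add(378637, Function('V')(-604)), Pow(Add(Function('A')(240), Function('M')(-133)), -1))), -1) = Pow(Add(-764269, Mul(Add(378637, Add(Rational(371, 2), Mul(219, -604), Mul(Rational(-1, 2), Pow(-604, 2)))), Pow(Add(Mul(Rational(7, 2), 240), Pow(-133, 4)), -1))), -1) = Pow(Add(-764269, Mul(Add(378637, Add(Rational(371, 2), -132276, Mul(Rational(-1, 2), 364816))), Pow(Add(840, 312900721), -1))), -1) = Pow(Add(-764269, Mul(Add(378637, Add(Rational(371, 2), -132276, -182408)), Pow(312901561, -1))), -1) = Pow(Add(-764269, Mul(Add(378637, Rational(-628997, 2)), Rational(1, 312901561))), -1) = Pow(Add(-764269, Mul(Rational(128277, 2), Rational(1, 312901561))), -1) = Pow(Add(-764269, Rational(128277, 625803122)), -1) = Pow(Rational(-478281926119541, 625803122), -1) = Rational(-625803122, 478281926119541)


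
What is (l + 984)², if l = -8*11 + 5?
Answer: 811801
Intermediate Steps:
l = -83 (l = -88 + 5 = -83)
(l + 984)² = (-83 + 984)² = 901² = 811801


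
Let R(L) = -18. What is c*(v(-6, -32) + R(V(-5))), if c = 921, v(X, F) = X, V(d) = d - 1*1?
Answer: -22104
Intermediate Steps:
V(d) = -1 + d (V(d) = d - 1 = -1 + d)
c*(v(-6, -32) + R(V(-5))) = 921*(-6 - 18) = 921*(-24) = -22104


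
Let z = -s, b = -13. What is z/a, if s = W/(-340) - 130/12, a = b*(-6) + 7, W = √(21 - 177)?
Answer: 13/102 + I*√39/14450 ≈ 0.12745 + 0.00043218*I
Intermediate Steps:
W = 2*I*√39 (W = √(-156) = 2*I*√39 ≈ 12.49*I)
a = 85 (a = -13*(-6) + 7 = 78 + 7 = 85)
s = -65/6 - I*√39/170 (s = (2*I*√39)/(-340) - 130/12 = (2*I*√39)*(-1/340) - 130*1/12 = -I*√39/170 - 65/6 = -65/6 - I*√39/170 ≈ -10.833 - 0.036735*I)
z = 65/6 + I*√39/170 (z = -(-65/6 - I*√39/170) = 65/6 + I*√39/170 ≈ 10.833 + 0.036735*I)
z/a = (65/6 + I*√39/170)/85 = (65/6 + I*√39/170)*(1/85) = 13/102 + I*√39/14450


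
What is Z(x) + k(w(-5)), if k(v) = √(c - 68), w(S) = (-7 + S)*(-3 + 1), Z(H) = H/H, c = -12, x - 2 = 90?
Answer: 1 + 4*I*√5 ≈ 1.0 + 8.9443*I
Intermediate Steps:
x = 92 (x = 2 + 90 = 92)
Z(H) = 1
w(S) = 14 - 2*S (w(S) = (-7 + S)*(-2) = 14 - 2*S)
k(v) = 4*I*√5 (k(v) = √(-12 - 68) = √(-80) = 4*I*√5)
Z(x) + k(w(-5)) = 1 + 4*I*√5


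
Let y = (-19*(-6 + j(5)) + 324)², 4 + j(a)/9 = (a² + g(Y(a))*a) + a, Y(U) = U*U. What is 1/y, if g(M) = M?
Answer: 1/644296689 ≈ 1.5521e-9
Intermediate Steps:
Y(U) = U²
j(a) = -36 + 9*a + 9*a² + 9*a³ (j(a) = -36 + 9*((a² + a²*a) + a) = -36 + 9*((a² + a³) + a) = -36 + 9*(a + a² + a³) = -36 + (9*a + 9*a² + 9*a³) = -36 + 9*a + 9*a² + 9*a³)
y = 644296689 (y = (-19*(-6 + (-36 + 9*5 + 9*5² + 9*5³)) + 324)² = (-19*(-6 + (-36 + 45 + 9*25 + 9*125)) + 324)² = (-19*(-6 + (-36 + 45 + 225 + 1125)) + 324)² = (-19*(-6 + 1359) + 324)² = (-19*1353 + 324)² = (-25707 + 324)² = (-25383)² = 644296689)
1/y = 1/644296689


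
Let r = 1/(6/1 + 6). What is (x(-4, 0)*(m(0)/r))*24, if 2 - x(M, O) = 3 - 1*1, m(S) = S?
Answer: 0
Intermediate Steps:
r = 1/12 (r = 1/(6*1 + 6) = 1/(6 + 6) = 1/12 ≈ 0.083333)
x(M, O) = 0 (x(M, O) = 2 - (3 - 1*1) = 2 - (3 - 1) = 2 - 1*2 = 2 - 2 = 0)
(x(-4, 0)*(m(0)/r))*24 = (0*(0/(1/12)))*24 = (0*(0*12))*24 = (0*0)*24 = 0*24 = 0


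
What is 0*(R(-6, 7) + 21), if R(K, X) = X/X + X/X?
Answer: 0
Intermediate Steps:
R(K, X) = 2 (R(K, X) = 1 + 1 = 2)
0*(R(-6, 7) + 21) = 0*(2 + 21) = 0*23 = 0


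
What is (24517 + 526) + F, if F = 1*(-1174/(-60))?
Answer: 751877/30 ≈ 25063.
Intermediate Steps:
F = 587/30 (F = 1*(-1174*(-1/60)) = 1*(587/30) = 587/30 ≈ 19.567)
(24517 + 526) + F = (24517 + 526) + 587/30 = 25043 + 587/30 = 751877/30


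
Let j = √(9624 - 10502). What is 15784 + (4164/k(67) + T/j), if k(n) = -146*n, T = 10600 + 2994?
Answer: 77197462/4891 - 6797*I*√878/439 ≈ 15784.0 - 458.78*I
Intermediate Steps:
T = 13594
j = I*√878 (j = √(-878) = I*√878 ≈ 29.631*I)
15784 + (4164/k(67) + T/j) = 15784 + (4164/((-146*67)) + 13594/((I*√878))) = 15784 + (4164/(-9782) + 13594*(-I*√878/878)) = 15784 + (4164*(-1/9782) - 6797*I*√878/439) = 15784 + (-2082/4891 - 6797*I*√878/439) = 77197462/4891 - 6797*I*√878/439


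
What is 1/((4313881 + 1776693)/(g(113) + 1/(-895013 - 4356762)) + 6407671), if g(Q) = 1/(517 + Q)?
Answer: 1050229/4037006379781759 ≈ 2.6015e-10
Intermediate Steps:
1/((4313881 + 1776693)/(g(113) + 1/(-895013 - 4356762)) + 6407671) = 1/((4313881 + 1776693)/(1/(517 + 113) + 1/(-895013 - 4356762)) + 6407671) = 1/(6090574/(1/630 + 1/(-5251775)) + 6407671) = 1/(6090574/(1/630 - 1/5251775) + 6407671) = 1/(6090574/(1050229/661723650) + 6407671) = 1/(6090574*(661723650/1050229) + 6407671) = 1/(4030276857875100/1050229 + 6407671) = 1/(4037006379781759/1050229) = 1050229/4037006379781759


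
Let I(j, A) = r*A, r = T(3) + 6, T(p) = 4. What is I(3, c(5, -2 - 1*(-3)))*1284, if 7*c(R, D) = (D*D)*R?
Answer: 64200/7 ≈ 9171.4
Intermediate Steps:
r = 10 (r = 4 + 6 = 10)
c(R, D) = R*D²/7 (c(R, D) = ((D*D)*R)/7 = (D²*R)/7 = (R*D²)/7 = R*D²/7)
I(j, A) = 10*A
I(3, c(5, -2 - 1*(-3)))*1284 = (10*((⅐)*5*(-2 - 1*(-3))²))*1284 = (10*((⅐)*5*(-2 + 3)²))*1284 = (10*((⅐)*5*1²))*1284 = (10*((⅐)*5*1))*1284 = (10*(5/7))*1284 = (50/7)*1284 = 64200/7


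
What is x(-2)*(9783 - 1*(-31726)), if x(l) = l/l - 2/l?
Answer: 83018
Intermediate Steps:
x(l) = 1 - 2/l
x(-2)*(9783 - 1*(-31726)) = ((-2 - 2)/(-2))*(9783 - 1*(-31726)) = (-½*(-4))*(9783 + 31726) = 2*41509 = 83018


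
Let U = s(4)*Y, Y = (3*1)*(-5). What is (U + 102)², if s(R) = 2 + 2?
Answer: 1764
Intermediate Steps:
Y = -15 (Y = 3*(-5) = -15)
s(R) = 4
U = -60 (U = 4*(-15) = -60)
(U + 102)² = (-60 + 102)² = 42² = 1764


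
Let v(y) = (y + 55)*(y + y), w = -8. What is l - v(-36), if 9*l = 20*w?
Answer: 12152/9 ≈ 1350.2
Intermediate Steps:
v(y) = 2*y*(55 + y) (v(y) = (55 + y)*(2*y) = 2*y*(55 + y))
l = -160/9 (l = (20*(-8))/9 = (1/9)*(-160) = -160/9 ≈ -17.778)
l - v(-36) = -160/9 - 2*(-36)*(55 - 36) = -160/9 - 2*(-36)*19 = -160/9 - 1*(-1368) = -160/9 + 1368 = 12152/9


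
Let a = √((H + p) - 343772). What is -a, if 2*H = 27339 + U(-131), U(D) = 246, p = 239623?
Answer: -I*√361426/2 ≈ -300.59*I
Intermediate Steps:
H = 27585/2 (H = (27339 + 246)/2 = (½)*27585 = 27585/2 ≈ 13793.)
a = I*√361426/2 (a = √((27585/2 + 239623) - 343772) = √(506831/2 - 343772) = √(-180713/2) = I*√361426/2 ≈ 300.59*I)
-a = -I*√361426/2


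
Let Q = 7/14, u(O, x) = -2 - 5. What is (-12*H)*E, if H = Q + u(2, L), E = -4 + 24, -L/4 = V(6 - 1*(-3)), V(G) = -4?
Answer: 1560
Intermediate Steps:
L = 16 (L = -4*(-4) = 16)
u(O, x) = -7
Q = ½ (Q = 7*(1/14) = ½ ≈ 0.50000)
E = 20
H = -13/2 (H = ½ - 7 = -13/2 ≈ -6.5000)
(-12*H)*E = -12*(-13/2)*20 = 78*20 = 1560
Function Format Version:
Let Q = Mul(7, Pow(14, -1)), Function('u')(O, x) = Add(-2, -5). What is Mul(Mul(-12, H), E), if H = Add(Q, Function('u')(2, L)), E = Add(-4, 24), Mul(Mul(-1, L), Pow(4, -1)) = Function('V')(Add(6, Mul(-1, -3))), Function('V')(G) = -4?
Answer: 1560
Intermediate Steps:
L = 16 (L = Mul(-4, -4) = 16)
Function('u')(O, x) = -7
Q = Rational(1, 2) (Q = Mul(7, Rational(1, 14)) = Rational(1, 2) ≈ 0.50000)
E = 20
H = Rational(-13, 2) (H = Add(Rational(1, 2), -7) = Rational(-13, 2) ≈ -6.5000)
Mul(Mul(-12, H), E) = Mul(Mul(-12, Rational(-13, 2)), 20) = Mul(78, 20) = 1560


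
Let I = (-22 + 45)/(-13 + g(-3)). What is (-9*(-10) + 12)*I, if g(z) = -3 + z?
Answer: -2346/19 ≈ -123.47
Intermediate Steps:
I = -23/19 (I = (-22 + 45)/(-13 + (-3 - 3)) = 23/(-13 - 6) = 23/(-19) = 23*(-1/19) = -23/19 ≈ -1.2105)
(-9*(-10) + 12)*I = (-9*(-10) + 12)*(-23/19) = (90 + 12)*(-23/19) = 102*(-23/19) = -2346/19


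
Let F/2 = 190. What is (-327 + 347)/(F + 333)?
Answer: 20/713 ≈ 0.028050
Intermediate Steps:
F = 380 (F = 2*190 = 380)
(-327 + 347)/(F + 333) = (-327 + 347)/(380 + 333) = 20/713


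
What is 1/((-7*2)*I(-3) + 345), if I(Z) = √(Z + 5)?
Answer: 345/118633 + 14*√2/118633 ≈ 0.0030750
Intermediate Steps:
I(Z) = √(5 + Z)
1/((-7*2)*I(-3) + 345) = 1/((-7*2)*√(5 - 3) + 345) = 1/(-14*√2 + 345) = 1/(345 - 14*√2)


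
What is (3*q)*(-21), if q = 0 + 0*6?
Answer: 0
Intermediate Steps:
q = 0 (q = 0 + 0 = 0)
(3*q)*(-21) = (3*0)*(-21) = 0*(-21) = 0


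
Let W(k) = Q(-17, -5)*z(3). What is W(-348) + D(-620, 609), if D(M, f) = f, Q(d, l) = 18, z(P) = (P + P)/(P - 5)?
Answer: 555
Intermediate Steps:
z(P) = 2*P/(-5 + P) (z(P) = (2*P)/(-5 + P) = 2*P/(-5 + P))
W(k) = -54 (W(k) = 18*(2*3/(-5 + 3)) = 18*(2*3/(-2)) = 18*(2*3*(-½)) = 18*(-3) = -54)
W(-348) + D(-620, 609) = -54 + 609 = 555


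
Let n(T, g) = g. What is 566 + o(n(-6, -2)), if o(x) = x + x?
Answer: 562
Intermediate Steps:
o(x) = 2*x
566 + o(n(-6, -2)) = 566 + 2*(-2) = 566 - 4 = 562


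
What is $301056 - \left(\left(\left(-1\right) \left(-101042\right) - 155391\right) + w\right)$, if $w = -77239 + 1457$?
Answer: $431187$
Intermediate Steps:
$w = -75782$
$301056 - \left(\left(\left(-1\right) \left(-101042\right) - 155391\right) + w\right) = 301056 - \left(\left(\left(-1\right) \left(-101042\right) - 155391\right) - 75782\right) = 301056 - \left(\left(101042 - 155391\right) - 75782\right) = 301056 - \left(-54349 - 75782\right) = 301056 - -130131 = 301056 + 130131 = 431187$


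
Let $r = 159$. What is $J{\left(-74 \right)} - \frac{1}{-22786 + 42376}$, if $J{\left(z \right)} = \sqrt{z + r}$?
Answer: $- \frac{1}{19590} + \sqrt{85} \approx 9.2195$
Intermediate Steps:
$J{\left(z \right)} = \sqrt{159 + z}$ ($J{\left(z \right)} = \sqrt{z + 159} = \sqrt{159 + z}$)
$J{\left(-74 \right)} - \frac{1}{-22786 + 42376} = \sqrt{159 - 74} - \frac{1}{-22786 + 42376} = \sqrt{85} - \frac{1}{19590} = - \frac{1}{19590} + \sqrt{85}$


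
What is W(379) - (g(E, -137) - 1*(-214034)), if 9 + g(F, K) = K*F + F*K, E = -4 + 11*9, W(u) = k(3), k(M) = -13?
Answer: -188008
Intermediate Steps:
W(u) = -13
E = 95 (E = -4 + 99 = 95)
g(F, K) = -9 + 2*F*K (g(F, K) = -9 + (K*F + F*K) = -9 + (F*K + F*K) = -9 + 2*F*K)
W(379) - (g(E, -137) - 1*(-214034)) = -13 - ((-9 + 2*95*(-137)) - 1*(-214034)) = -13 - ((-9 - 26030) + 214034) = -13 - (-26039 + 214034) = -13 - 1*187995 = -13 - 187995 = -188008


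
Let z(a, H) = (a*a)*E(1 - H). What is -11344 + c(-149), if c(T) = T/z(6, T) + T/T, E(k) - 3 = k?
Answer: -62477393/5508 ≈ -11343.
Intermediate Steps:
E(k) = 3 + k
z(a, H) = a²*(4 - H) (z(a, H) = (a*a)*(3 + (1 - H)) = a²*(4 - H))
c(T) = 1 + T/(144 - 36*T) (c(T) = T/((6²*(4 - T))) + T/T = T/((36*(4 - T))) + 1 = T/(144 - 36*T) + 1 = 1 + T/(144 - 36*T))
-11344 + c(-149) = -11344 + (-144 + 35*(-149))/(36*(-4 - 149)) = -11344 + (1/36)*(-144 - 5215)/(-153) = -11344 + (1/36)*(-1/153)*(-5359) = -11344 + 5359/5508 = -62477393/5508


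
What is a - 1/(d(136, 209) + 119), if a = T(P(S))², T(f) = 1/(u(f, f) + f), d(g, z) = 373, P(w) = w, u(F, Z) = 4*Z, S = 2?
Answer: 49/6150 ≈ 0.0079675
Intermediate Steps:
T(f) = 1/(5*f) (T(f) = 1/(4*f + f) = 1/(5*f))
a = 1/100 (a = ((⅕)/2)² = ((⅕)*(½))² = (⅒)² = 1/100 ≈ 0.010000)
a - 1/(d(136, 209) + 119) = 1/100 - 1/(373 + 119) = 1/100 - 1/492 = 49/6150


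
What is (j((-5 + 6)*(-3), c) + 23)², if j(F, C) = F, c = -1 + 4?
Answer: 400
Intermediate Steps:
c = 3
(j((-5 + 6)*(-3), c) + 23)² = ((-5 + 6)*(-3) + 23)² = (1*(-3) + 23)² = (-3 + 23)² = 20² = 400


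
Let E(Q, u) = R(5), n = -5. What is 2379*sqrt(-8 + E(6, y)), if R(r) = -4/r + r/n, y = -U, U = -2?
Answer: 16653*I*sqrt(5)/5 ≈ 7447.4*I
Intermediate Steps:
y = 2 (y = -1*(-2) = 2)
R(r) = -4/r - r/5 (R(r) = -4/r + r/(-5) = -4/r + r*(-1/5) = -4/r - r/5)
E(Q, u) = -9/5 (E(Q, u) = -4/5 - 1/5*5 = -4*1/5 - 1 = -4/5 - 1 = -9/5)
2379*sqrt(-8 + E(6, y)) = 2379*sqrt(-8 - 9/5) = 2379*sqrt(-49/5) = 2379*(7*I*sqrt(5)/5) = 16653*I*sqrt(5)/5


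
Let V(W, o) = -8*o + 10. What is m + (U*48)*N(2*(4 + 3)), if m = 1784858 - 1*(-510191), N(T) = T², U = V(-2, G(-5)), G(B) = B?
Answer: 2765449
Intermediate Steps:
V(W, o) = 10 - 8*o
U = 50 (U = 10 - 8*(-5) = 10 + 40 = 50)
m = 2295049 (m = 1784858 + 510191 = 2295049)
m + (U*48)*N(2*(4 + 3)) = 2295049 + (50*48)*(2*(4 + 3))² = 2295049 + 2400*(2*7)² = 2295049 + 2400*14² = 2295049 + 2400*196 = 2295049 + 470400 = 2765449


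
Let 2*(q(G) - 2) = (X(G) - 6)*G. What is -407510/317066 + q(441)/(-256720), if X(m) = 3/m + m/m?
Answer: -52133755833/40698591760 ≈ -1.2810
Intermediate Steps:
X(m) = 1 + 3/m (X(m) = 3/m + 1 = 1 + 3/m)
q(G) = 2 + G*(-6 + (3 + G)/G)/2 (q(G) = 2 + (((3 + G)/G - 6)*G)/2 = 2 + ((-6 + (3 + G)/G)*G)/2 = 2 + (G*(-6 + (3 + G)/G))/2 = 2 + G*(-6 + (3 + G)/G)/2)
-407510/317066 + q(441)/(-256720) = -407510/317066 + (7/2 - 5/2*441)/(-256720) = -407510*1/317066 + (7/2 - 2205/2)*(-1/256720) = -203755/158533 - 1099*(-1/256720) = -203755/158533 + 1099/256720 = -52133755833/40698591760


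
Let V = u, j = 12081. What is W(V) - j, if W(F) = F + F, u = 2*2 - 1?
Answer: -12075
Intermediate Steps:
u = 3 (u = 4 - 1 = 3)
V = 3
W(F) = 2*F
W(V) - j = 2*3 - 1*12081 = 6 - 12081 = -12075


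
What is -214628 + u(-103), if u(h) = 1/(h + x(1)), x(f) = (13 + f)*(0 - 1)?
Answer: -25111477/117 ≈ -2.1463e+5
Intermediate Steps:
x(f) = -13 - f (x(f) = (13 + f)*(-1) = -13 - f)
u(h) = 1/(-14 + h) (u(h) = 1/(h + (-13 - 1*1)) = 1/(h + (-13 - 1)) = 1/(h - 14) = 1/(-14 + h))
-214628 + u(-103) = -214628 + 1/(-14 - 103) = -214628 + 1/(-117) = -214628 - 1/117 = -25111477/117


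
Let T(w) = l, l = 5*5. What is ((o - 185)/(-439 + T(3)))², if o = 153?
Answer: 256/42849 ≈ 0.0059745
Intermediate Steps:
l = 25
T(w) = 25
((o - 185)/(-439 + T(3)))² = ((153 - 185)/(-439 + 25))² = (-32/(-414))² = (-32*(-1/414))² = (16/207)² = 256/42849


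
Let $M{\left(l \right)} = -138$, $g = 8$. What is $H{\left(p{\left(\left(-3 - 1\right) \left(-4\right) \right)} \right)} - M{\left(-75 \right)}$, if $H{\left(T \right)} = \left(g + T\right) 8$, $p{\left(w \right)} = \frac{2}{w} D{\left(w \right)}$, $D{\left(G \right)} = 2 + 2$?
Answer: $206$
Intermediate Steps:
$D{\left(G \right)} = 4$
$p{\left(w \right)} = \frac{8}{w}$ ($p{\left(w \right)} = \frac{2}{w} 4 = \frac{8}{w}$)
$H{\left(T \right)} = 64 + 8 T$ ($H{\left(T \right)} = \left(8 + T\right) 8 = 64 + 8 T$)
$H{\left(p{\left(\left(-3 - 1\right) \left(-4\right) \right)} \right)} - M{\left(-75 \right)} = \left(64 + 8 \frac{8}{\left(-3 - 1\right) \left(-4\right)}\right) - -138 = \left(64 + 8 \frac{8}{\left(-4\right) \left(-4\right)}\right) + 138 = \left(64 + 8 \cdot \frac{8}{16}\right) + 138 = \left(64 + 8 \cdot 8 \cdot \frac{1}{16}\right) + 138 = \left(64 + 8 \cdot \frac{1}{2}\right) + 138 = \left(64 + 4\right) + 138 = 68 + 138 = 206$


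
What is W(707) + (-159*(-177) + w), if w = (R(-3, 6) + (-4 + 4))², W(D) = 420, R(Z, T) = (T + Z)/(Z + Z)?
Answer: 114253/4 ≈ 28563.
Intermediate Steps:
R(Z, T) = (T + Z)/(2*Z) (R(Z, T) = (T + Z)/((2*Z)) = (T + Z)*(1/(2*Z)) = (T + Z)/(2*Z))
w = ¼ (w = ((½)*(6 - 3)/(-3) + (-4 + 4))² = ((½)*(-⅓)*3 + 0)² = (-½ + 0)² = (-½)² = ¼ ≈ 0.25000)
W(707) + (-159*(-177) + w) = 420 + (-159*(-177) + ¼) = 420 + (28143 + ¼) = 420 + 112573/4 = 114253/4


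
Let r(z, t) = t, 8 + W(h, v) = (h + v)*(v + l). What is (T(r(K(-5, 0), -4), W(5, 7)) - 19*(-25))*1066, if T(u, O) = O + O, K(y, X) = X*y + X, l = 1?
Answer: 693966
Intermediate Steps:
K(y, X) = X + X*y
W(h, v) = -8 + (1 + v)*(h + v) (W(h, v) = -8 + (h + v)*(v + 1) = -8 + (h + v)*(1 + v) = -8 + (1 + v)*(h + v))
T(u, O) = 2*O
(T(r(K(-5, 0), -4), W(5, 7)) - 19*(-25))*1066 = (2*(-8 + 5 + 7 + 7**2 + 5*7) - 19*(-25))*1066 = (2*(-8 + 5 + 7 + 49 + 35) + 475)*1066 = (2*88 + 475)*1066 = (176 + 475)*1066 = 651*1066 = 693966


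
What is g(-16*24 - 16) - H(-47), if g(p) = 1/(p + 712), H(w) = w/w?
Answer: -311/312 ≈ -0.99679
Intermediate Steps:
H(w) = 1
g(p) = 1/(712 + p)
g(-16*24 - 16) - H(-47) = 1/(712 + (-16*24 - 16)) - 1*1 = 1/(712 + (-384 - 16)) - 1 = 1/(712 - 400) - 1 = 1/312 - 1 = -311/312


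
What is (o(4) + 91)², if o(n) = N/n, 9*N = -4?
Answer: 669124/81 ≈ 8260.8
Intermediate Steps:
N = -4/9 (N = (⅑)*(-4) = -4/9 ≈ -0.44444)
o(n) = -4/(9*n)
(o(4) + 91)² = (-4/9/4 + 91)² = (-4/9*¼ + 91)² = (-⅑ + 91)² = (818/9)² = 669124/81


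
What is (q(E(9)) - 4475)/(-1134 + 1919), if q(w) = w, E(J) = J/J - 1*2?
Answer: -4476/785 ≈ -5.7019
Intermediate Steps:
E(J) = -1 (E(J) = 1 - 2 = -1)
(q(E(9)) - 4475)/(-1134 + 1919) = (-1 - 4475)/(-1134 + 1919) = -4476/785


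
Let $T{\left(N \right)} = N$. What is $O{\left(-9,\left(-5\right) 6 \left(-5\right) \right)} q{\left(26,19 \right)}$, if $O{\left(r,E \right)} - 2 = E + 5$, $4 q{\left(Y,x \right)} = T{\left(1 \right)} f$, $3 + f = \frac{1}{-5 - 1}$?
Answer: $- \frac{2983}{24} \approx -124.29$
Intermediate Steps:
$f = - \frac{19}{6}$ ($f = -3 + \frac{1}{-5 - 1} = -3 + \frac{1}{-6} = -3 - \frac{1}{6} = - \frac{19}{6} \approx -3.1667$)
$q{\left(Y,x \right)} = - \frac{19}{24}$ ($q{\left(Y,x \right)} = \frac{1 \left(- \frac{19}{6}\right)}{4} = \frac{1}{4} \left(- \frac{19}{6}\right) = - \frac{19}{24}$)
$O{\left(r,E \right)} = 7 + E$ ($O{\left(r,E \right)} = 2 + \left(E + 5\right) = 2 + \left(5 + E\right) = 7 + E$)
$O{\left(-9,\left(-5\right) 6 \left(-5\right) \right)} q{\left(26,19 \right)} = \left(7 + \left(-5\right) 6 \left(-5\right)\right) \left(- \frac{19}{24}\right) = \left(7 - -150\right) \left(- \frac{19}{24}\right) = \left(7 + 150\right) \left(- \frac{19}{24}\right) = 157 \left(- \frac{19}{24}\right) = - \frac{2983}{24}$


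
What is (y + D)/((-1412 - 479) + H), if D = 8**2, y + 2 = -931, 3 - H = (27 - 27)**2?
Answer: 869/1888 ≈ 0.46028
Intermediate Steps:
H = 3 (H = 3 - (27 - 27)**2 = 3 - 1*0**2 = 3 - 1*0 = 3 + 0 = 3)
y = -933 (y = -2 - 931 = -933)
D = 64
(y + D)/((-1412 - 479) + H) = (-933 + 64)/((-1412 - 479) + 3) = -869/(-1891 + 3) = -869/(-1888) = -869*(-1/1888) = 869/1888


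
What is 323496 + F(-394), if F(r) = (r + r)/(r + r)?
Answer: 323497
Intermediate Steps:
F(r) = 1 (F(r) = (2*r)/((2*r)) = (2*r)*(1/(2*r)) = 1)
323496 + F(-394) = 323496 + 1 = 323497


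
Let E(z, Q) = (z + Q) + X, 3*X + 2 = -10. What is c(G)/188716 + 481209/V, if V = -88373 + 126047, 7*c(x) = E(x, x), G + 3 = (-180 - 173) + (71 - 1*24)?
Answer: 3783687085/296236941 ≈ 12.773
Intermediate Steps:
X = -4 (X = -2/3 + (1/3)*(-10) = -2/3 - 10/3 = -4)
G = -309 (G = -3 + ((-180 - 173) + (71 - 1*24)) = -3 + (-353 + (71 - 24)) = -3 + (-353 + 47) = -3 - 306 = -309)
E(z, Q) = -4 + Q + z (E(z, Q) = (z + Q) - 4 = (Q + z) - 4 = -4 + Q + z)
c(x) = -4/7 + 2*x/7 (c(x) = (-4 + x + x)/7 = (-4 + 2*x)/7 = -4/7 + 2*x/7)
V = 37674
c(G)/188716 + 481209/V = (-4/7 + (2/7)*(-309))/188716 + 481209/37674 = (-4/7 - 618/7)*(1/188716) + 481209*(1/37674) = -622/7*1/188716 + 160403/12558 = -311/660506 + 160403/12558 = 3783687085/296236941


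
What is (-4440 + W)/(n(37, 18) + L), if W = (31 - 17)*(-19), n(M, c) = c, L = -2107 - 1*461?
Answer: 2353/1275 ≈ 1.8455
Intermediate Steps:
L = -2568 (L = -2107 - 461 = -2568)
W = -266 (W = 14*(-19) = -266)
(-4440 + W)/(n(37, 18) + L) = (-4440 - 266)/(18 - 2568) = -4706/(-2550) = -4706*(-1/2550) = 2353/1275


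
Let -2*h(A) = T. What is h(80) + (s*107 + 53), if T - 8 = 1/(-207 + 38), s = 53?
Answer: 1933361/338 ≈ 5720.0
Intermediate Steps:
T = 1351/169 (T = 8 + 1/(-207 + 38) = 8 + 1/(-169) = 8 - 1/169 = 1351/169 ≈ 7.9941)
h(A) = -1351/338 (h(A) = -1/2*1351/169 = -1351/338)
h(80) + (s*107 + 53) = -1351/338 + (53*107 + 53) = -1351/338 + (5671 + 53) = -1351/338 + 5724 = 1933361/338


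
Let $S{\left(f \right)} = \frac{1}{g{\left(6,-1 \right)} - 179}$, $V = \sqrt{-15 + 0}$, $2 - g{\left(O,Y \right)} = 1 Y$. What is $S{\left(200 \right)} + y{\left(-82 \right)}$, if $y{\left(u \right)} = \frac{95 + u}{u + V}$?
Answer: $- \frac{194355}{1186064} - \frac{13 i \sqrt{15}}{6739} \approx -0.16387 - 0.0074713 i$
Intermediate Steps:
$g{\left(O,Y \right)} = 2 - Y$ ($g{\left(O,Y \right)} = 2 - 1 Y = 2 - Y$)
$V = i \sqrt{15}$ ($V = \sqrt{-15} = i \sqrt{15} \approx 3.873 i$)
$S{\left(f \right)} = - \frac{1}{176}$ ($S{\left(f \right)} = \frac{1}{\left(2 - -1\right) - 179} = \frac{1}{\left(2 + 1\right) - 179} = \frac{1}{3 - 179} = \frac{1}{-176} = - \frac{1}{176}$)
$y{\left(u \right)} = \frac{95 + u}{u + i \sqrt{15}}$
$S{\left(200 \right)} + y{\left(-82 \right)} = - \frac{1}{176} + \frac{95 - 82}{-82 + i \sqrt{15}} = - \frac{1}{176} + \frac{1}{-82 + i \sqrt{15}} \cdot 13 = - \frac{1}{176} + \frac{13}{-82 + i \sqrt{15}}$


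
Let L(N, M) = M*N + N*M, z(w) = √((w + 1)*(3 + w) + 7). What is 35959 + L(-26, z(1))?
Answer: 35959 - 52*√15 ≈ 35758.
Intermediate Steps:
z(w) = √(7 + (1 + w)*(3 + w)) (z(w) = √((1 + w)*(3 + w) + 7) = √(7 + (1 + w)*(3 + w)))
L(N, M) = 2*M*N (L(N, M) = M*N + M*N = 2*M*N)
35959 + L(-26, z(1)) = 35959 + 2*√(10 + 1² + 4*1)*(-26) = 35959 + 2*√(10 + 1 + 4)*(-26) = 35959 + 2*√15*(-26) = 35959 - 52*√15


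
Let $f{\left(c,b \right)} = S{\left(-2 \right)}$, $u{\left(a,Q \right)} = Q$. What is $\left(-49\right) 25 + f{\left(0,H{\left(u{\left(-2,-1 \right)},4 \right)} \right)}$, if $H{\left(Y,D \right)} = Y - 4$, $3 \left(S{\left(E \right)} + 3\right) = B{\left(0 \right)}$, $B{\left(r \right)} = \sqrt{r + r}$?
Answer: $-1228$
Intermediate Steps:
$B{\left(r \right)} = \sqrt{2} \sqrt{r}$ ($B{\left(r \right)} = \sqrt{2 r} = \sqrt{2} \sqrt{r}$)
$S{\left(E \right)} = -3$ ($S{\left(E \right)} = -3 + \frac{\sqrt{2} \sqrt{0}}{3} = -3 + \frac{\sqrt{2} \cdot 0}{3} = -3 + \frac{1}{3} \cdot 0 = -3 + 0 = -3$)
$H{\left(Y,D \right)} = -4 + Y$ ($H{\left(Y,D \right)} = Y - 4 = -4 + Y$)
$f{\left(c,b \right)} = -3$
$\left(-49\right) 25 + f{\left(0,H{\left(u{\left(-2,-1 \right)},4 \right)} \right)} = \left(-49\right) 25 - 3 = -1225 - 3 = -1228$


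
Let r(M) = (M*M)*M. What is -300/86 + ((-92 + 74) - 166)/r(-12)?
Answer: -31411/9288 ≈ -3.3819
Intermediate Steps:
r(M) = M**3 (r(M) = M**2*M = M**3)
-300/86 + ((-92 + 74) - 166)/r(-12) = -300/86 + ((-92 + 74) - 166)/((-12)**3) = -300*1/86 + (-18 - 166)/(-1728) = -150/43 - 184*(-1/1728) = -150/43 + 23/216 = -31411/9288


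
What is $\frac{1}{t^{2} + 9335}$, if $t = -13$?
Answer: $\frac{1}{9504} \approx 0.00010522$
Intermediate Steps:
$\frac{1}{t^{2} + 9335} = \frac{1}{\left(-13\right)^{2} + 9335} = \frac{1}{169 + 9335} = \frac{1}{9504}$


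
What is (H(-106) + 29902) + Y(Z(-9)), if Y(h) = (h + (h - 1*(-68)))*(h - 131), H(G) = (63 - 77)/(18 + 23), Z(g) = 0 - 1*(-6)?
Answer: 815968/41 ≈ 19902.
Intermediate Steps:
Z(g) = 6 (Z(g) = 0 + 6 = 6)
H(G) = -14/41
Y(h) = (-131 + h)*(68 + 2*h) (Y(h) = (h + (h + 68))*(-131 + h) = (h + (68 + h))*(-131 + h) = (68 + 2*h)*(-131 + h) = (-131 + h)*(68 + 2*h))
(H(-106) + 29902) + Y(Z(-9)) = (-14/41 + 29902) + (-8908 - 194*6 + 2*6²) = 1225968/41 + (-8908 - 1164 + 2*36) = 1225968/41 + (-8908 - 1164 + 72) = 1225968/41 - 10000 = 815968/41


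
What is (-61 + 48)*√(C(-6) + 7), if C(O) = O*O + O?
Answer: -13*√37 ≈ -79.076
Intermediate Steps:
C(O) = O + O² (C(O) = O² + O = O + O²)
(-61 + 48)*√(C(-6) + 7) = (-61 + 48)*√(-6*(1 - 6) + 7) = -13*√(-6*(-5) + 7) = -13*√(30 + 7) = -13*√37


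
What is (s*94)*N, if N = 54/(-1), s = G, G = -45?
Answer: 228420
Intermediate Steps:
s = -45
N = -54 (N = 54*(-1) = -54)
(s*94)*N = -45*94*(-54) = -4230*(-54) = 228420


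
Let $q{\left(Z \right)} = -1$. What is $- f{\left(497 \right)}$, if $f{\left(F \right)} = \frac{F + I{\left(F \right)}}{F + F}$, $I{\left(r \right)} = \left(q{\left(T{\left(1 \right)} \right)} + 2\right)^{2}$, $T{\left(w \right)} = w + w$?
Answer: $- \frac{249}{497} \approx -0.50101$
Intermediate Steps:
$T{\left(w \right)} = 2 w$
$I{\left(r \right)} = 1$ ($I{\left(r \right)} = \left(-1 + 2\right)^{2} = 1^{2} = 1$)
$f{\left(F \right)} = \frac{1 + F}{2 F}$ ($f{\left(F \right)} = \frac{F + 1}{F + F} = \frac{1 + F}{2 F}$)
$- f{\left(497 \right)} = - \frac{1 + 497}{2 \cdot 497} = - \frac{498}{2 \cdot 497} = \left(-1\right) \frac{249}{497} = - \frac{249}{497}$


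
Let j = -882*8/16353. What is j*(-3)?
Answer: 2352/1817 ≈ 1.2944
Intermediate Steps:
j = -784/1817 (j = -7056*1/16353 = -784/1817 ≈ -0.43148)
j*(-3) = -784/1817*(-3) = 2352/1817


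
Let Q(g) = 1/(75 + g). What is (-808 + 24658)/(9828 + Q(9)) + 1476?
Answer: 1220519628/825553 ≈ 1478.4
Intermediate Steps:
(-808 + 24658)/(9828 + Q(9)) + 1476 = (-808 + 24658)/(9828 + 1/(75 + 9)) + 1476 = 23850/(9828 + 1/84) + 1476 = 23850/(825553/84) + 1476 = 23850*(84/825553) + 1476 = 2003400/825553 + 1476 = 1220519628/825553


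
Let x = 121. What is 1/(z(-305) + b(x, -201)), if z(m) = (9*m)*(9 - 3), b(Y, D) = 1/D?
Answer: -201/3310471 ≈ -6.0716e-5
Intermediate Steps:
z(m) = 54*m (z(m) = (9*m)*6 = 54*m)
1/(z(-305) + b(x, -201)) = 1/(54*(-305) + 1/(-201)) = 1/(-16470 - 1/201) = 1/(-3310471/201) = -201/3310471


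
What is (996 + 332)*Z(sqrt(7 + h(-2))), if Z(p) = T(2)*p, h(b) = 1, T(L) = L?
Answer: 5312*sqrt(2) ≈ 7512.3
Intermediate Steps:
Z(p) = 2*p
(996 + 332)*Z(sqrt(7 + h(-2))) = (996 + 332)*(2*sqrt(7 + 1)) = 1328*(2*sqrt(8)) = 1328*(2*(2*sqrt(2))) = 1328*(4*sqrt(2)) = 5312*sqrt(2)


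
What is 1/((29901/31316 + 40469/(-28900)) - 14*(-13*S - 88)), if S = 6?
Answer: 56564525/131430756831 ≈ 0.00043037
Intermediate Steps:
1/((29901/31316 + 40469/(-28900)) - 14*(-13*S - 88)) = 1/((29901/31316 + 40469/(-28900)) - 14*(-13*6 - 88)) = 1/((29901*(1/31316) + 40469*(-1/28900)) - 14*(-78 - 88)) = 1/((29901/31316 - 40469/28900) - 14*(-166)) = 1/(-25199269/56564525 + 2324) = 1/(131430756831/56564525) = 56564525/131430756831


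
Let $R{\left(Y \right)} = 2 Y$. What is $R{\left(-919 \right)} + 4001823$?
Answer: $3999985$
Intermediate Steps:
$R{\left(-919 \right)} + 4001823 = 2 \left(-919\right) + 4001823 = -1838 + 4001823 = 3999985$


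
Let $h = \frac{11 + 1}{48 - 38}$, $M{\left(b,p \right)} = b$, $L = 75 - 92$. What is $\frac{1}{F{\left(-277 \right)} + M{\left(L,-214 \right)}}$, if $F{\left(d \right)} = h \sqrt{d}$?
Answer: $- \frac{425}{17197} - \frac{30 i \sqrt{277}}{17197} \approx -0.024714 - 0.029034 i$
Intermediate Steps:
$L = -17$
$h = \frac{6}{5}$ ($h = \frac{12}{10} = 12 \cdot \frac{1}{10} = \frac{6}{5} \approx 1.2$)
$F{\left(d \right)} = \frac{6 \sqrt{d}}{5}$
$\frac{1}{F{\left(-277 \right)} + M{\left(L,-214 \right)}} = \frac{1}{\frac{6 \sqrt{-277}}{5} - 17} = \frac{1}{\frac{6 i \sqrt{277}}{5} - 17} = \frac{1}{-17 + \frac{6 i \sqrt{277}}{5}}$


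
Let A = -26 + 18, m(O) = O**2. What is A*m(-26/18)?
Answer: -1352/81 ≈ -16.691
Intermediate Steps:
A = -8
A*m(-26/18) = -8*(-26/18)**2 = -8*(-26*1/18)**2 = -8*(-13/9)**2 = -8*169/81 = -1352/81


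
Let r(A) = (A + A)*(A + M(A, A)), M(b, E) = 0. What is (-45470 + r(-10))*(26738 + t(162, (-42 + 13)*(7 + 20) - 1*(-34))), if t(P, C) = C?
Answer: -1176522030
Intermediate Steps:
r(A) = 2*A² (r(A) = (A + A)*(A + 0) = (2*A)*A = 2*A²)
(-45470 + r(-10))*(26738 + t(162, (-42 + 13)*(7 + 20) - 1*(-34))) = (-45470 + 2*(-10)²)*(26738 + ((-42 + 13)*(7 + 20) - 1*(-34))) = (-45470 + 2*100)*(26738 + (-29*27 + 34)) = (-45470 + 200)*(26738 + (-783 + 34)) = -45270*(26738 - 749) = -45270*25989 = -1176522030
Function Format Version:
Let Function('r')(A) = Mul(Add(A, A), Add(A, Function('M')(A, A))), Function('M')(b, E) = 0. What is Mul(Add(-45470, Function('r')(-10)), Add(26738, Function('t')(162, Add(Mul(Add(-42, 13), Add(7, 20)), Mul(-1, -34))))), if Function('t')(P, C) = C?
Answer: -1176522030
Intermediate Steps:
Function('r')(A) = Mul(2, Pow(A, 2)) (Function('r')(A) = Mul(Add(A, A), Add(A, 0)) = Mul(Mul(2, A), A) = Mul(2, Pow(A, 2)))
Mul(Add(-45470, Function('r')(-10)), Add(26738, Function('t')(162, Add(Mul(Add(-42, 13), Add(7, 20)), Mul(-1, -34))))) = Mul(Add(-45470, Mul(2, Pow(-10, 2))), Add(26738, Add(Mul(Add(-42, 13), Add(7, 20)), Mul(-1, -34)))) = Mul(Add(-45470, Mul(2, 100)), Add(26738, Add(Mul(-29, 27), 34))) = Mul(Add(-45470, 200), Add(26738, Add(-783, 34))) = Mul(-45270, Add(26738, -749)) = Mul(-45270, 25989) = -1176522030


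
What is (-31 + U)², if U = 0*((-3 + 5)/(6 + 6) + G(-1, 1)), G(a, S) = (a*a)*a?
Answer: 961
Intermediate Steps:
G(a, S) = a³ (G(a, S) = a²*a = a³)
U = 0 (U = 0*((-3 + 5)/(6 + 6) + (-1)³) = 0*(2/12 - 1) = 0*(2*(1/12) - 1) = 0*(⅙ - 1) = 0*(-⅚) = 0)
(-31 + U)² = (-31 + 0)² = (-31)² = 961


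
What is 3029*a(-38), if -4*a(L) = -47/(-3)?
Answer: -142363/12 ≈ -11864.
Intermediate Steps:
a(L) = -47/12 (a(L) = -(-47)/(4*(-3)) = -(-47)*(-1)/(4*3) = -¼*47/3 = -47/12)
3029*a(-38) = 3029*(-47/12) = -142363/12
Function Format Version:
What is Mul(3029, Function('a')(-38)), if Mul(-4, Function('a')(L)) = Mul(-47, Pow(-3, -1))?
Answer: Rational(-142363, 12) ≈ -11864.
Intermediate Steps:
Function('a')(L) = Rational(-47, 12) (Function('a')(L) = Mul(Rational(-1, 4), Mul(-47, Pow(-3, -1))) = Mul(Rational(-1, 4), Mul(-47, Rational(-1, 3))) = Mul(Rational(-1, 4), Rational(47, 3)) = Rational(-47, 12))
Mul(3029, Function('a')(-38)) = Mul(3029, Rational(-47, 12)) = Rational(-142363, 12)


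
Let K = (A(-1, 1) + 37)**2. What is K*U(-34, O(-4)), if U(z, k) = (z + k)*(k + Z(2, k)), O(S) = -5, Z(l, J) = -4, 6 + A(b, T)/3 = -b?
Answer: 169884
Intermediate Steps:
A(b, T) = -18 - 3*b (A(b, T) = -18 + 3*(-b) = -18 - 3*b)
U(z, k) = (-4 + k)*(k + z) (U(z, k) = (z + k)*(k - 4) = (k + z)*(-4 + k) = (-4 + k)*(k + z))
K = 484 (K = ((-18 - 3*(-1)) + 37)**2 = ((-18 + 3) + 37)**2 = (-15 + 37)**2 = 22**2 = 484)
K*U(-34, O(-4)) = 484*((-5)**2 - 4*(-5) - 4*(-34) - 5*(-34)) = 484*(25 + 20 + 136 + 170) = 484*351 = 169884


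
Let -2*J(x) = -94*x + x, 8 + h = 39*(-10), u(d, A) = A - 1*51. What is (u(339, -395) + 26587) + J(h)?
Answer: 7634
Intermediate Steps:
u(d, A) = -51 + A (u(d, A) = A - 51 = -51 + A)
h = -398 (h = -8 + 39*(-10) = -8 - 390 = -398)
J(x) = 93*x/2 (J(x) = -(-94*x + x)/2 = -(-93)*x/2 = 93*x/2)
(u(339, -395) + 26587) + J(h) = ((-51 - 395) + 26587) + (93/2)*(-398) = (-446 + 26587) - 18507 = 26141 - 18507 = 7634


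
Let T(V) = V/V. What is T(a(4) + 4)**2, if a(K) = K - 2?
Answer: 1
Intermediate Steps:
a(K) = -2 + K
T(V) = 1
T(a(4) + 4)**2 = 1**2 = 1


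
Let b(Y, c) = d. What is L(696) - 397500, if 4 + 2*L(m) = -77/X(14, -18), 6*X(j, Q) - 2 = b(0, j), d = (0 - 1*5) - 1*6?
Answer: -1192429/3 ≈ -3.9748e+5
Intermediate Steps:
d = -11 (d = (0 - 5) - 6 = -5 - 6 = -11)
b(Y, c) = -11
X(j, Q) = -3/2 (X(j, Q) = ⅓ + (⅙)*(-11) = ⅓ - 11/6 = -3/2)
L(m) = 71/3 (L(m) = -2 + (-77/(-3/2))/2 = -2 + (-77*(-⅔))/2 = -2 + (½)*(154/3) = -2 + 77/3 = 71/3)
L(696) - 397500 = 71/3 - 397500 = -1192429/3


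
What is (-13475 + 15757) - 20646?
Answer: -18364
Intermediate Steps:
(-13475 + 15757) - 20646 = 2282 - 20646 = -18364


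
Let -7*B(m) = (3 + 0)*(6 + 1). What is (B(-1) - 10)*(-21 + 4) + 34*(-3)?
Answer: 119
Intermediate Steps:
B(m) = -3 (B(m) = -(3 + 0)*(6 + 1)/7 = -3*7/7 = -⅐*21 = -3)
(B(-1) - 10)*(-21 + 4) + 34*(-3) = (-3 - 10)*(-21 + 4) + 34*(-3) = -13*(-17) - 102 = 221 - 102 = 119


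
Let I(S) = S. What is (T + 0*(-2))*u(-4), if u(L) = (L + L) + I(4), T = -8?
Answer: 32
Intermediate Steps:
u(L) = 4 + 2*L (u(L) = (L + L) + 4 = 2*L + 4 = 4 + 2*L)
(T + 0*(-2))*u(-4) = (-8 + 0*(-2))*(4 + 2*(-4)) = (-8 + 0)*(4 - 8) = -8*(-4) = 32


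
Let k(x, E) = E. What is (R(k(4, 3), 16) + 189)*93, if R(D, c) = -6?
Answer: 17019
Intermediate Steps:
(R(k(4, 3), 16) + 189)*93 = (-6 + 189)*93 = 183*93 = 17019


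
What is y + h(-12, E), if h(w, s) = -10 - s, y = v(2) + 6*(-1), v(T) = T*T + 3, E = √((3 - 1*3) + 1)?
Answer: -10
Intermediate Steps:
E = 1 (E = √((3 - 3) + 1) = √(0 + 1) = √1 = 1)
v(T) = 3 + T² (v(T) = T² + 3 = 3 + T²)
y = 1 (y = (3 + 2²) + 6*(-1) = (3 + 4) - 6 = 7 - 6 = 1)
y + h(-12, E) = 1 + (-10 - 1*1) = 1 + (-10 - 1) = 1 - 11 = -10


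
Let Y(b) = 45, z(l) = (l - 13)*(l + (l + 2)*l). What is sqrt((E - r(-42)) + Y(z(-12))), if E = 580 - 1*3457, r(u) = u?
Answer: 3*I*sqrt(310) ≈ 52.82*I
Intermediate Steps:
z(l) = (-13 + l)*(l + l*(2 + l)) (z(l) = (-13 + l)*(l + (2 + l)*l) = (-13 + l)*(l + l*(2 + l)))
E = -2877 (E = 580 - 3457 = -2877)
sqrt((E - r(-42)) + Y(z(-12))) = sqrt((-2877 - 1*(-42)) + 45) = sqrt((-2877 + 42) + 45) = sqrt(-2835 + 45) = sqrt(-2790) = 3*I*sqrt(310)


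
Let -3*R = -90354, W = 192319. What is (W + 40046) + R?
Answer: 262483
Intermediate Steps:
R = 30118 (R = -⅓*(-90354) = 30118)
(W + 40046) + R = (192319 + 40046) + 30118 = 232365 + 30118 = 262483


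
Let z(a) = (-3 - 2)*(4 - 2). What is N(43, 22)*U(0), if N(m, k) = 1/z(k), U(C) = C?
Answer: 0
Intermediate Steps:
z(a) = -10 (z(a) = -5*2 = -10)
N(m, k) = -⅒ (N(m, k) = 1/(-10) = -⅒)
N(43, 22)*U(0) = -⅒*0 = 0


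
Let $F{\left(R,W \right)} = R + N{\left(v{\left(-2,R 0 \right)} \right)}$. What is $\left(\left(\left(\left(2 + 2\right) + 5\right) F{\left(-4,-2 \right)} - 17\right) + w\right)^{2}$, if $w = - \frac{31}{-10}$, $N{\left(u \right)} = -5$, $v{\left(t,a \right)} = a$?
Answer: $\frac{900601}{100} \approx 9006.0$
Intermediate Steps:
$F{\left(R,W \right)} = -5 + R$ ($F{\left(R,W \right)} = R - 5 = -5 + R$)
$w = \frac{31}{10}$ ($w = \left(-31\right) \left(- \frac{1}{10}\right) = \frac{31}{10} \approx 3.1$)
$\left(\left(\left(\left(2 + 2\right) + 5\right) F{\left(-4,-2 \right)} - 17\right) + w\right)^{2} = \left(\left(\left(\left(2 + 2\right) + 5\right) \left(-5 - 4\right) - 17\right) + \frac{31}{10}\right)^{2} = \left(\left(\left(4 + 5\right) \left(-9\right) - 17\right) + \frac{31}{10}\right)^{2} = \left(\left(9 \left(-9\right) - 17\right) + \frac{31}{10}\right)^{2} = \left(\left(-81 - 17\right) + \frac{31}{10}\right)^{2} = \left(-98 + \frac{31}{10}\right)^{2} = \left(- \frac{949}{10}\right)^{2} = \frac{900601}{100}$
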